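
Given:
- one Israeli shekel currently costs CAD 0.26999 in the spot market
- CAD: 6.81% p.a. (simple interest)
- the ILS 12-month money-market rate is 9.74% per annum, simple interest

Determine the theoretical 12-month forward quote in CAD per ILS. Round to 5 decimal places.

T = 1 year.
CAD growth factor: 1 + 0.0681×1 = 1.068100.
ILS accumulates by 1 + 0.0974×1 = 1.097400.
CIP: F = S · (grow CAD)/(grow ILS) = 0.26999 × 1.068100/1.097400 = 0.2627814 CAD per ILS.

0.26278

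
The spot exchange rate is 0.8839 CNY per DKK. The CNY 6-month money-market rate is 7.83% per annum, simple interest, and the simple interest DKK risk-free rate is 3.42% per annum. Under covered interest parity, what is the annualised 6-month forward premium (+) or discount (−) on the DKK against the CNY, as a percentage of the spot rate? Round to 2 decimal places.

T = 6/12 years.
F = S · g_CNY/g_DKK = 0.8839 × 1.039150/1.017100 = 0.9030623.
(F − S)/S ÷ T = (0.9030623 − 0.8839)/0.8839/(6/12) = 0.043359 → 4.34%.

+4.34%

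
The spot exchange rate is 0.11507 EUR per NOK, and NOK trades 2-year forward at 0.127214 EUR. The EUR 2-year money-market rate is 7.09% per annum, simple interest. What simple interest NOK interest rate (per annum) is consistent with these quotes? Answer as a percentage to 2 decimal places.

T = 2 years.
CIP gives F = S · g_EUR/g_NOK, so g_EUR/g_NOK = 0.127214/0.11507 = 1.1055358.
EUR growth factor: 1 + 0.0709×2 = 1.141800.
So the NOK growth factor = 1.0328024.
(1.0328024 − 1)/T = 0.016401, i.e. 1.64%.

1.64%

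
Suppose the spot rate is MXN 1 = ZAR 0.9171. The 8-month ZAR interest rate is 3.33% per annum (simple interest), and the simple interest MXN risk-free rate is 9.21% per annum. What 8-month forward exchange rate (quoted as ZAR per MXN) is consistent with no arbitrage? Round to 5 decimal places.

0.88323

T = 8/12 years.
ZAR growth factor: 1 + 0.0333×8/12 = 1.022200.
MXN accumulates by 1 + 0.0921×8/12 = 1.061400.
Forward (ZAR per MXN) = 0.9171 × 1.022200 / 1.061400 = 0.8832293.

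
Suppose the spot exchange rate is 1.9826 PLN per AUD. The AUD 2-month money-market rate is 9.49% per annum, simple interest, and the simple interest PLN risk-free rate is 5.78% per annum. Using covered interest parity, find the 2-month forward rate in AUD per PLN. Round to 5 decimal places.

0.50748

T = 2/12 years.
Growth of 1 PLN over T: 1 + 0.0578×2/12 = 1.0096333.
AUD growth factor: 1 + 0.0949×2/12 = 1.0158167.
CIP: F = S · (grow PLN)/(grow AUD) = 1.9826 × 1.0096333/1.0158167 = 1.970532 PLN per AUD.
Invert for AUD per PLN: 1 / 1.970532 = 0.50748.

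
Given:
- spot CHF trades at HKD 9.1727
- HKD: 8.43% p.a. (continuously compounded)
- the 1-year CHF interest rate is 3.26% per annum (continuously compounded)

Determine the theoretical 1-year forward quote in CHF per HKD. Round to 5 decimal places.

0.10353

T = 1 year.
HKD growth factor: e^(0.0843×1) = 1.0879552.
Growth of 1 CHF over T: e^(0.0326×1) = 1.0331372.
CIP: F = S · (grow HKD)/(grow CHF) = 9.1727 × 1.0879552/1.0331372 = 9.659401 HKD per CHF.
Invert for CHF per HKD: 1 / 9.659401 = 0.10353.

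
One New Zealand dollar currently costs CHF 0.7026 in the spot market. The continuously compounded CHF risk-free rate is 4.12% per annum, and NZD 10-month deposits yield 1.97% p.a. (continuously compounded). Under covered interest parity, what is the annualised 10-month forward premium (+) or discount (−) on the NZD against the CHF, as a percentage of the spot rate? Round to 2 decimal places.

+2.17%

T = 10/12 years.
CIP forward (CHF per NZD) = 0.7026 × 1.0349295/1.0165522 = 0.7153017.
(F − S)/S ÷ T = (0.7153017 − 0.7026)/0.7026/(10/12) = 0.021694 → 2.17%.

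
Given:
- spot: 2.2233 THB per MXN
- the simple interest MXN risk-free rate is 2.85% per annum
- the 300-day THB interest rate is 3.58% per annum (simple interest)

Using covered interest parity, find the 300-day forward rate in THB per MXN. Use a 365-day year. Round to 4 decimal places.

T = 300/365 years.
THB growth factor: 1 + 0.0358×300/365 = 1.0294247.
MXN growth factor: 1 + 0.0285×300/365 = 1.0234247.
So F = 2.2233 × 1.0294247 / 1.0234247 = 2.236334 (THB/MXN).

2.2363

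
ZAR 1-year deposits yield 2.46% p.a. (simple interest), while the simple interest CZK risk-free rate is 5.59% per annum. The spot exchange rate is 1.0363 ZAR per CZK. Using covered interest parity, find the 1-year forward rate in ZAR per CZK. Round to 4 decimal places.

T = 1 year.
ZAR growth factor: 1 + 0.0246×1 = 1.024600.
Growth of 1 CZK over T: 1 + 0.0559×1 = 1.055900.
CIP: F = S · (grow ZAR)/(grow CZK) = 1.0363 × 1.024600/1.055900 = 1.005581 ZAR per CZK.

1.0056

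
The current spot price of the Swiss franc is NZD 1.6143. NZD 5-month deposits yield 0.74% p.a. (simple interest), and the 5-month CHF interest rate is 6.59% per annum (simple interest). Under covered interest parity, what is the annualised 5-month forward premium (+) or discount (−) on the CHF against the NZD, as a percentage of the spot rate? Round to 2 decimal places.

-5.69%

T = 5/12 years.
F = S · g_NZD/g_CHF = 1.6143 × 1.0030833/1.0274583 = 1.5760030.
Annualised premium = (F − S)/S × (1/T) = (1.5760030 − 1.6143)/1.6143 ÷ (5/12) = -5.69%.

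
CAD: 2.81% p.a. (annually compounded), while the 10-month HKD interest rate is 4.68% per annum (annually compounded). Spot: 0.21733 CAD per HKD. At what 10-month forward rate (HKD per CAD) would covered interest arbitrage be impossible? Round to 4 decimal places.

4.6709

T = 10/12 years.
CAD accumulates by (1 + 0.0281)^(10/12) = 1.0233624.
Growth of 1 HKD over T: (1 + 0.0468)^(10/12) = 1.0388506.
So F = 0.21733 × 1.0233624 / 1.0388506 = 0.2140898 (CAD/HKD).
Invert for HKD per CAD: 1 / 0.2140898 = 4.6709.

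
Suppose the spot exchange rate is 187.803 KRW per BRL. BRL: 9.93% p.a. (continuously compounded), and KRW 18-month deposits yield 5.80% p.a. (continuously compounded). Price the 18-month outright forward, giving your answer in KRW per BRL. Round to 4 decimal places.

T = 18/12 years.
Growth of 1 KRW over T: e^(0.0580×18/12) = 1.09089668.
BRL growth factor: e^(0.0993×18/12) = 1.160614957.
So F = 187.803 × 1.09089668 / 1.160614957 = 176.521652 (KRW/BRL).

176.5217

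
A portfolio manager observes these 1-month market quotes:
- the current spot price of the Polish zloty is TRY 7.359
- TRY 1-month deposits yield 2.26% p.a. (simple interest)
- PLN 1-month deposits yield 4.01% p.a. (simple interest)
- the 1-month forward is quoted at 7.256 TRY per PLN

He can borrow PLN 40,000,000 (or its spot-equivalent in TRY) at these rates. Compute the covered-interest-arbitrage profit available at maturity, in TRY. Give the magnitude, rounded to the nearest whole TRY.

T = 1/12 years.
Invest the PLN and cover forward: 40,000,000 × 1.00334166667 × 7.256 = TRY 291,209,885.33.
Convert at spot and invest in TRY: 40,000,000 × 7.359 × 1.00188333333 = TRY 294,914,378.00.
The quoted forward undervalues PLN, so borrow PLN, convert to TRY at spot, deposit the TRY at 2.26%, and buy PLN forward at 7.256 to cover the loan.
Arbitrage profit = |291,209,885.33 − 294,914,378.00| = TRY 3,704,493.

TRY 3,704,493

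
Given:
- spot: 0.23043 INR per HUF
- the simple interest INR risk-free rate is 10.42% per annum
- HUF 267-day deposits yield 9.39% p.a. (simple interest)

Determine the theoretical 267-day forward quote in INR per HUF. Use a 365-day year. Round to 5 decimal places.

0.23205

T = 267/365 years.
INR growth factor: 1 + 0.1042×267/365 = 1.076223.
HUF growth factor: 1 + 0.0939×267/365 = 1.0686885.
So F = 0.23043 × 1.076223 / 1.0686885 = 0.2320546 (INR/HUF).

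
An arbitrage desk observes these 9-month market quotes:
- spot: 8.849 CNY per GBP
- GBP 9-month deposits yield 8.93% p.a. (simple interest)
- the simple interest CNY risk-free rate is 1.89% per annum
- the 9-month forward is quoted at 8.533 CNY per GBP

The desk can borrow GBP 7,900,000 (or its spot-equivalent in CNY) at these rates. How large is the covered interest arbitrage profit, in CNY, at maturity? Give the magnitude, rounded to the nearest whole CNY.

CNY 1,027,498

T = 9/12 years.
Keep in GBP, deliver into the forward: 7,900,000·1.066975·8.533 = CNY 71,925,531.63.
Swap to CNY now, deposit: 7,900,000·8.849·1.014175 = CNY 70,898,033.14.
The quoted forward overvalues GBP, so borrow CNY, buy GBP at spot, deposit the GBP at 8.93%, and sell the proceeds forward at 8.533.
The gap between the two covered legs is CNY 1,027,498.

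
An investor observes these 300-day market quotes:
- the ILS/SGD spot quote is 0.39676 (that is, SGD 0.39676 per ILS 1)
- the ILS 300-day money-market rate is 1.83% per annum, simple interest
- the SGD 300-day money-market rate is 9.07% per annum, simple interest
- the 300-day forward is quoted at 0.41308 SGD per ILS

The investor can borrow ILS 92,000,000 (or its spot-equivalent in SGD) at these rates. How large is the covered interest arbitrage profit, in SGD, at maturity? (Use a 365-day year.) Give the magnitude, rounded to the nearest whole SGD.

SGD 648,091

T = 300/365 years.
Invest the ILS and cover forward: 92,000,000 × 1.0150410959 × 0.41308 = SGD 38,574,972.18.
Convert at spot and invest in SGD: 92,000,000 × 0.39676 × 1.0745479452 = SGD 39,223,063.13.
The quoted forward undervalues ILS, so borrow ILS, convert to SGD at spot, deposit the SGD at 9.07%, and buy ILS forward at 0.41308 to cover the loan.
The gap between the two covered legs is SGD 648,091.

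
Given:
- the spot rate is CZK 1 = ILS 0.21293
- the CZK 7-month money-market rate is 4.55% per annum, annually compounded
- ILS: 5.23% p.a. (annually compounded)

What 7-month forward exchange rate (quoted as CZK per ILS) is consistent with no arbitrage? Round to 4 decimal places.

T = 7/12 years.
ILS accumulates by (1 + 0.0523)^(7/12) = 1.0301839.
CZK growth factor: (1 + 0.0455)^(7/12) = 1.0262953.
So F = 0.21293 × 1.0301839 / 1.0262953 = 0.2137368 (ILS/CZK).
Quoted the other way: 1/0.2137368 = 4.6787 CZK per ILS.

4.6787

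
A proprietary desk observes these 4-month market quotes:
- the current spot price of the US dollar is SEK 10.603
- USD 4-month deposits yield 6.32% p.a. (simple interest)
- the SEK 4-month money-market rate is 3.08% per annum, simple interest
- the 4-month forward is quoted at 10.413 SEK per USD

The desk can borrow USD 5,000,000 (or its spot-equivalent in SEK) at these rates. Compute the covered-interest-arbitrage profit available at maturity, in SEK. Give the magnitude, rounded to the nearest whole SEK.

SEK 397,451

T = 4/12 years.
Keep in USD, deliver into the forward: 5,000,000·1.0210666667·10.413 = SEK 53,161,836.00.
Swap to SEK now, deposit: 5,000,000·10.603·1.0102666667 = SEK 53,559,287.34.
The quoted forward undervalues USD, so borrow USD, convert to SEK at spot, deposit the SEK at 3.08%, and buy USD forward at 10.413 to cover the loan.
Arbitrage profit = |53,161,836.00 − 53,559,287.34| = SEK 397,451.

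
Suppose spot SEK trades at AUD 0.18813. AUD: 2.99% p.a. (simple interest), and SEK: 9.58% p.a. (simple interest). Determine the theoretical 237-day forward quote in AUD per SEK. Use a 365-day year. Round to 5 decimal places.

T = 237/365 years.
AUD accumulates by 1 + 0.0299×237/365 = 1.0194145.
Growth of 1 SEK over T: 1 + 0.0958×237/365 = 1.0622044.
Forward (AUD per SEK) = 0.18813 × 1.0194145 / 1.0622044 = 0.1805514.

0.18055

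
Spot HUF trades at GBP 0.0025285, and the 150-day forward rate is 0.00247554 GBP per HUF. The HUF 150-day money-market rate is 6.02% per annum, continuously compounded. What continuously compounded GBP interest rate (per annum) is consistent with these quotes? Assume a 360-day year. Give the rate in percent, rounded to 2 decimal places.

T = 150/360 years.
By CIP, F/S equals the GBP-to-HUF growth ratio: 0.00247554/0.0025285 = 0.9790548.
The HUF side grows by e^(0.0602×150/360) = 1.0254006.
So the GBP growth factor = 1.0039234.
r = ln(1.0039234)/(150/360) = 0.009398 → 0.94%.

0.94%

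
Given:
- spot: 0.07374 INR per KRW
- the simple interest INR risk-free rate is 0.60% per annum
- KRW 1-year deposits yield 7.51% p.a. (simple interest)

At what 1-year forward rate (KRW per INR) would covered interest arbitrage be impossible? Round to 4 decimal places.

T = 1 year.
INR growth factor: 1 + 0.0060×1 = 1.006000.
Growth of 1 KRW over T: 1 + 0.0751×1 = 1.075100.
Forward (INR per KRW) = 0.07374 × 1.006000 / 1.075100 = 0.069000502.
Quoted the other way: 1/0.069000502 = 14.4926 KRW per INR.

14.4926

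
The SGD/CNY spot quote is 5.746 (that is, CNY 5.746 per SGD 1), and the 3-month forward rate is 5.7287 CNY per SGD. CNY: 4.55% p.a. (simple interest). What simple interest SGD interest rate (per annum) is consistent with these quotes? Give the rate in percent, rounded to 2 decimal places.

5.77%

T = 3/12 years.
CIP gives F = S · g_CNY/g_SGD, so g_CNY/g_SGD = 5.7287/5.746 = 0.9969892.
CNY growth factor: 1 + 0.0455×3/12 = 1.011375.
So the SGD growth factor = 1.0144292.
(1.0144292 − 1)/T = 0.057717, i.e. 5.77%.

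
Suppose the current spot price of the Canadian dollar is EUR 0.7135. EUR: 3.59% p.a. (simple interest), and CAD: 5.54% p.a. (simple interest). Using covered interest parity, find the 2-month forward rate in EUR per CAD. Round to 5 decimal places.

T = 2/12 years.
EUR growth factor: 1 + 0.0359×2/12 = 1.0059833.
CAD accumulates by 1 + 0.0554×2/12 = 1.0092333.
Forward (EUR per CAD) = 0.7135 × 1.0059833 / 1.0092333 = 0.7112023.

0.71120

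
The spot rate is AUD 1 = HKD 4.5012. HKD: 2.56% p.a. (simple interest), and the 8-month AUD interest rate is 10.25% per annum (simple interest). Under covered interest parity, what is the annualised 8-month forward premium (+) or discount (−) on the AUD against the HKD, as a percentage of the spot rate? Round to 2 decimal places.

-7.20%

T = 8/12 years.
No-arbitrage forward: 4.5012 × 1.0170667 / 1.0683333 = 4.2851989 HKD/AUD.
(F − S)/S ÷ T = (4.2851989 − 4.5012)/4.5012/(8/12) = -0.071981 → -7.20%.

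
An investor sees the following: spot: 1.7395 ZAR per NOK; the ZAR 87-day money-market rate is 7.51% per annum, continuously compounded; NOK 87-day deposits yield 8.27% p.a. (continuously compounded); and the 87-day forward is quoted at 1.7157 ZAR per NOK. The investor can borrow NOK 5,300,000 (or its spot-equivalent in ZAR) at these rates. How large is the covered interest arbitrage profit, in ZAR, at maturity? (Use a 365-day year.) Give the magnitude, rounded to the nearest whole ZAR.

T = 87/365 years.
Keep in NOK, deliver into the forward: 5,300,000·1.01990762·1.7157 = ZAR 9,274,234.17.
Swap to ZAR now, deposit: 5,300,000·1.7395·1.018061723 = ZAR 9,385,867.35.
The quoted forward undervalues NOK, so borrow NOK, convert to ZAR at spot, deposit the ZAR at 7.51%, and buy NOK forward at 1.7157 to cover the loan.
Profit = 9,385,867.35 − 9,274,234.17 = ZAR 111,633.

ZAR 111,633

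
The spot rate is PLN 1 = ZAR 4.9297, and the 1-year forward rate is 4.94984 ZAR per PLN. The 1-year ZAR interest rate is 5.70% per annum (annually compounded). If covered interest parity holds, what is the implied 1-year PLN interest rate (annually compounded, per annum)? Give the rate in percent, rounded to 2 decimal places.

5.27%

T = 1 year.
F/S = 4.94984/4.9297 = 1.0040854 = (growth of ZAR) / (growth of PLN).
The ZAR side grows by (1 + 0.0570)^1 = 1.057000.
That pins the PLN growth at 1.0526993.
Annualise: 1.0526993^(1/1) − 1 = 0.052699 = 5.27%.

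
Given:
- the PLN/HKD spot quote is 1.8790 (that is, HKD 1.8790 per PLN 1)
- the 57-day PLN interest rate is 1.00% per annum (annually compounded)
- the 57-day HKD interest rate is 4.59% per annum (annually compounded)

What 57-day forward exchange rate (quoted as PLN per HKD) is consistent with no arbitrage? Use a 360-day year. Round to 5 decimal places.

0.52926

T = 57/360 years.
HKD accumulates by (1 + 0.0459)^(57/360) = 1.007131.
Growth of 1 PLN over T: (1 + 0.0100)^(57/360) = 1.0015767.
CIP: F = S · (grow HKD)/(grow PLN) = 1.879 × 1.007131/1.0015767 = 1.889420 HKD per PLN.
Quoted the other way: 1/1.889420 = 0.52926 PLN per HKD.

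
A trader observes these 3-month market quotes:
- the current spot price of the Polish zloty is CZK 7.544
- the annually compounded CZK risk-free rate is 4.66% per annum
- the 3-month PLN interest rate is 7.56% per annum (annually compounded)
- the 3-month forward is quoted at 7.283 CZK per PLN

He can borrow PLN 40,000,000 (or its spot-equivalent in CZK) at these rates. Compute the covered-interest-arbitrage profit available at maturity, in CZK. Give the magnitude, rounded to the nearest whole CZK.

CZK 8,539,289

T = 3/12 years.
Keep in PLN, deliver into the forward: 40,000,000·1.01838665201·7.283 = CZK 296,676,399.46.
Swap to CZK now, deposit: 40,000,000·7.544·1.01145177901 = CZK 305,215,688.83.
The quoted forward undervalues PLN, so borrow PLN, convert to CZK at spot, deposit the CZK at 4.66%, and buy PLN forward at 7.283 to cover the loan.
Arbitrage profit = |296,676,399.46 − 305,215,688.83| = CZK 8,539,289.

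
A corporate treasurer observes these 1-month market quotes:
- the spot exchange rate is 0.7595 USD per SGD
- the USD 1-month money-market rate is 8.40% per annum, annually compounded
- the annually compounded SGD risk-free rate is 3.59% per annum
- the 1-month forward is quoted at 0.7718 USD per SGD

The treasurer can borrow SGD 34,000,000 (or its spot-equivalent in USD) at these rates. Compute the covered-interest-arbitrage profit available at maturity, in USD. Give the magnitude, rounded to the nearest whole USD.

USD 321,288

T = 1/12 years.
Route A — deposit SGD, sell forward: 34,000,000 × 1.0029435416 × 0.7718 = USD 26,318,442.06.
Route B — convert at spot, deposit USD: 34,000,000 × 0.7595 × 1.0067441318 = USD 25,997,153.72.
The quoted forward overvalues SGD, so borrow USD, buy SGD at spot, deposit the SGD at 3.59%, and sell the proceeds forward at 0.7718.
Arbitrage profit = |26,318,442.06 − 25,997,153.72| = USD 321,288.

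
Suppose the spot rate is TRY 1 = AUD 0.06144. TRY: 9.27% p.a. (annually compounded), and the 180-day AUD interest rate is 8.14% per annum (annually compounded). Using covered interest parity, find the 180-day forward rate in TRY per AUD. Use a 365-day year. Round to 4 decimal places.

T = 180/365 years.
AUD accumulates by (1 + 0.0814)^(180/365) = 1.0393466.
TRY accumulates by (1 + 0.0927)^(180/365) = 1.04468839.
So F = 0.06144 × 1.0393466 / 1.04468839 = 0.061125840 (AUD/TRY).
Quoted the other way: 1/0.061125840 = 16.3597 TRY per AUD.

16.3597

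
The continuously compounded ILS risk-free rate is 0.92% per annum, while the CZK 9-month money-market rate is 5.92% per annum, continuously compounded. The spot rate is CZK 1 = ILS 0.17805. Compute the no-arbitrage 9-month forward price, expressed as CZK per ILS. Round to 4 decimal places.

5.8310

T = 9/12 years.
ILS growth factor: e^(0.0092×9/12) = 1.0069239.
CZK accumulates by e^(0.0592×9/12) = 1.0454004.
Forward (ILS per CZK) = 0.17805 × 1.0069239 / 1.0454004 = 0.1714968.
Invert for CZK per ILS: 1 / 0.1714968 = 5.8310.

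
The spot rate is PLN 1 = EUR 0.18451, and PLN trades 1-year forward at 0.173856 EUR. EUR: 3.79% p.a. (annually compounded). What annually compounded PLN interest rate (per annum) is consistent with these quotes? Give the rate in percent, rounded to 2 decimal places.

T = 1 year.
F/S = 0.173856/0.18451 = 0.9422579 = (growth of EUR) / (growth of PLN).
The EUR side grows by (1 + 0.0379)^1 = 1.037900.
So the PLN growth factor = 1.1015031.
Annualise: 1.1015031^(1/1) − 1 = 0.101503 = 10.15%.

10.15%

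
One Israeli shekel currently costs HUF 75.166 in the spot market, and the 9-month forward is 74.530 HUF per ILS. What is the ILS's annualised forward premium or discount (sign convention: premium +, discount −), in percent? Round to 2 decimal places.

T = 9/12 years.
(F − S)/S = (74.530 − 75.166)/75.166 = -0.0084613.
Annualise by dividing by T: -0.0084613 / (9/12) = -0.011282 → -1.13%.

-1.13%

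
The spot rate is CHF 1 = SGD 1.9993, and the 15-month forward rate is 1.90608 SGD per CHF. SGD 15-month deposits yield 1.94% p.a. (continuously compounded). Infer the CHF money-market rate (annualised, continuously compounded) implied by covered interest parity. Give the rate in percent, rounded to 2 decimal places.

T = 15/12 years.
CIP gives F = S · g_SGD/g_CHF, so g_SGD/g_CHF = 1.90608/1.9993 = 0.9533737.
SGD growth factor: e^(0.0194×15/12) = 1.0245464.
Hence g_CHF = 1.0746535.
r = ln(1.0746535)/(15/12) = 0.057599 → 5.76%.

5.76%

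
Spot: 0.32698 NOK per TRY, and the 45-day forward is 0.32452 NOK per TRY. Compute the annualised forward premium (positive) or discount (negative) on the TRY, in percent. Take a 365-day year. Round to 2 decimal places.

-6.10%

T = 45/365 years.
Period premium: (0.32452 − 0.32698)/0.32698 = -0.0075234.
Annualise by dividing by T: -0.0075234 / (45/365) = -0.061023 → -6.10%.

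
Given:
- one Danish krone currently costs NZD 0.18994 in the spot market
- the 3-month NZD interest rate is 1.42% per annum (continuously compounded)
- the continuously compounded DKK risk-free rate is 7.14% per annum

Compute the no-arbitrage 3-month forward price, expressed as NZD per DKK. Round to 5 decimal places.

0.18724

T = 3/12 years.
Growth of 1 NZD over T: e^(0.0142×3/12) = 1.0035563.
DKK accumulates by e^(0.0714×3/12) = 1.0180103.
Forward (NZD per DKK) = 0.18994 × 1.0035563 / 1.0180103 = 0.1872432.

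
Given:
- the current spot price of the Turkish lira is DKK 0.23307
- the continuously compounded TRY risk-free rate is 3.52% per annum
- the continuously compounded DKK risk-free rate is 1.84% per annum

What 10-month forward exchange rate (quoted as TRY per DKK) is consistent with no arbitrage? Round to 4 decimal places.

T = 10/12 years.
DKK accumulates by e^(0.0184×10/12) = 1.0154515.
TRY growth factor: e^(0.0352×10/12) = 1.0297678.
So F = 0.23307 × 1.0154515 / 1.0297678 = 0.2298298 (DKK/TRY).
Invert for TRY per DKK: 1 / 0.2298298 = 4.3510.

4.3510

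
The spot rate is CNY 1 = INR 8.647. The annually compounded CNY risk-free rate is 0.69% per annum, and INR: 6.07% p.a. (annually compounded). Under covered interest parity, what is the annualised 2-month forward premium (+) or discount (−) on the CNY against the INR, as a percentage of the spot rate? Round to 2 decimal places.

T = 2/12 years.
CIP forward (INR per CNY) = 8.647 × 1.0098699/1.0011467 = 8.722343.
Annualised premium = (F − S)/S × (1/T) = (8.722343 − 8.647)/8.647 ÷ (2/12) = 5.23%.

+5.23%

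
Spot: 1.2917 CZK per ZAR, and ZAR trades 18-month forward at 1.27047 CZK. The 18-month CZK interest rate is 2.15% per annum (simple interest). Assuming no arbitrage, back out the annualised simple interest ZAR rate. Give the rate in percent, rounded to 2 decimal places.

3.30%

T = 18/12 years.
F/S = 1.27047/1.2917 = 0.9835643 = (growth of CZK) / (growth of ZAR).
The CZK side grows by 1 + 0.0215×18/12 = 1.032250.
That pins the ZAR growth at 1.0494993.
r = (1.0494993 − 1)/(18/12) = 0.033000 → 3.30%.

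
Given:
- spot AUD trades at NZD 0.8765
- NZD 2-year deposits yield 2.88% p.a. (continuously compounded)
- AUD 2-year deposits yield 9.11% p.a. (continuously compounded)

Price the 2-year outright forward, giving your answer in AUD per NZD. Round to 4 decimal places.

T = 2 years.
Growth of 1 NZD over T: e^(0.0288×2) = 1.0592912.
AUD accumulates by e^(0.0911×2) = 1.1998541.
So F = 0.8765 × 1.0592912 / 1.1998541 = 0.7738180 (NZD/AUD).
Quoted the other way: 1/0.7738180 = 1.2923 AUD per NZD.

1.2923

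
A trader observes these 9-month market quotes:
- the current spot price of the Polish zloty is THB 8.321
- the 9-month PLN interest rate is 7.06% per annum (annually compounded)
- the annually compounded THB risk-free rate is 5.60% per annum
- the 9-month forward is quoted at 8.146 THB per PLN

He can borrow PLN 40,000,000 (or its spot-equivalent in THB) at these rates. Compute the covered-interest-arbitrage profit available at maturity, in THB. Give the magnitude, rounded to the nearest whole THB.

THB 3,778,362

T = 9/12 years.
Route A — deposit PLN, sell forward: 40,000,000 × 1.05249594016 × 8.146 = THB 342,945,277.14.
Route B — convert at spot, deposit THB: 40,000,000 × 8.321 × 1.04171265148 = THB 346,723,638.92.
The quoted forward undervalues PLN, so borrow PLN, convert to THB at spot, deposit the THB at 5.60%, and buy PLN forward at 8.146 to cover the loan.
Profit = 346,723,638.92 − 342,945,277.14 = THB 3,778,362.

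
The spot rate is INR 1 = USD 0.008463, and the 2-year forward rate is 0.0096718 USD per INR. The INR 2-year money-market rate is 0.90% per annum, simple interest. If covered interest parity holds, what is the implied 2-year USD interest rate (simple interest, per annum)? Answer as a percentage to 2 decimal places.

T = 2 years.
By CIP, F/S equals the USD-to-INR growth ratio: 0.0096718/0.008463 = 1.1428335.
The INR side grows by 1 + 0.0090×2 = 1.018000.
Hence g_USD = 1.1634045.
r = (1.1634045 − 1)/2 = 0.081702 → 8.17%.

8.17%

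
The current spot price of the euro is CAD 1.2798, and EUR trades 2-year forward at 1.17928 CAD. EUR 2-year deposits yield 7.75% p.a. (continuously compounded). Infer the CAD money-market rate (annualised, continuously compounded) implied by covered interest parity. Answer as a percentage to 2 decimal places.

3.66%

T = 2 years.
By CIP, F/S equals the CAD-to-EUR growth ratio: 1.17928/1.2798 = 0.9214565.
EUR growth factor: e^(0.0775×2) = 1.167658.
That pins the CAD growth at 1.0759461.
Take logs: ln 1.0759461 / 2 = 0.036600, so 3.66%.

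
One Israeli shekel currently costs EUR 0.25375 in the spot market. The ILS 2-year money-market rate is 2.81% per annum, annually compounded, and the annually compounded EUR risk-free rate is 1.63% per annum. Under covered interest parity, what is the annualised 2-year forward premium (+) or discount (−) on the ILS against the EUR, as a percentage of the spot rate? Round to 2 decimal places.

T = 2 years.
No-arbitrage forward: 0.25375 × 1.0328657 / 1.0569896 = 0.24795861 EUR/ILS.
Annualised premium = (F − S)/S × (1/T) = (0.24795861 − 0.25375)/0.25375 ÷ 2 = -1.14%.

-1.14%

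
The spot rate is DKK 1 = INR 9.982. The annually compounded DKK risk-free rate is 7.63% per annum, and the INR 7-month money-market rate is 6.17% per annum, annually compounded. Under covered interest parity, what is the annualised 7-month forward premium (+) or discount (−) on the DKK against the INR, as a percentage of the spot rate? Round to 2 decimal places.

-1.36%

T = 7/12 years.
F = S · g_INR/g_DKK = 9.982 × 1.035542/1.0438252 = 9.902789.
(F − S)/S ÷ T = (9.902789 − 9.982)/9.982/(7/12) = -0.013604 → -1.36%.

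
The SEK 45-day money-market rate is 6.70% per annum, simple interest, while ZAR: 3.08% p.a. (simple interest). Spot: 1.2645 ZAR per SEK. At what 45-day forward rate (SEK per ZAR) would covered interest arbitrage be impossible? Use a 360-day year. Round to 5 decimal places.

0.79439

T = 45/360 years.
ZAR accumulates by 1 + 0.0308×45/360 = 1.003850.
SEK growth factor: 1 + 0.0670×45/360 = 1.008375.
CIP: F = S · (grow ZAR)/(grow SEK) = 1.2645 × 1.003850/1.008375 = 1.258826 ZAR per SEK.
Quoted the other way: 1/1.258826 = 0.79439 SEK per ZAR.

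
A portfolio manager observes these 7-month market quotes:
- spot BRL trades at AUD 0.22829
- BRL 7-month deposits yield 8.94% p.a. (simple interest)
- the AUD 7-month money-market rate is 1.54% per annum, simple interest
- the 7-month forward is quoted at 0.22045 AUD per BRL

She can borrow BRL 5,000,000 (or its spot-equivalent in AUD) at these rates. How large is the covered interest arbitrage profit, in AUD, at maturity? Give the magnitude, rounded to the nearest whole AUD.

AUD 8,028

T = 7/12 years.
Keep in BRL, deliver into the forward: 5,000,000·1.052150·0.22045 = AUD 1,159,732.34.
Swap to AUD now, deposit: 5,000,000·0.22829·1.008983333 = AUD 1,151,704.03.
The quoted forward overvalues BRL, so borrow AUD, buy BRL at spot, deposit the BRL at 8.94%, and sell the proceeds forward at 0.22045.
Profit = 1,159,732.34 − 1,151,704.03 = AUD 8,028.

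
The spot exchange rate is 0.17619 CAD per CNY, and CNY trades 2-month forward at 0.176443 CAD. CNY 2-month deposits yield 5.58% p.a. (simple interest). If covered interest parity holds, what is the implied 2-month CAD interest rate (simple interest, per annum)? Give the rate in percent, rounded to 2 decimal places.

T = 2/12 years.
F/S = 0.176443/0.17619 = 1.0014359 = (growth of CAD) / (growth of CNY).
CNY growth factor: 1 + 0.0558×2/12 = 1.009300.
So the CAD growth factor = 1.0107493.
(1.0107493 − 1)/T = 0.064496, i.e. 6.45%.

6.45%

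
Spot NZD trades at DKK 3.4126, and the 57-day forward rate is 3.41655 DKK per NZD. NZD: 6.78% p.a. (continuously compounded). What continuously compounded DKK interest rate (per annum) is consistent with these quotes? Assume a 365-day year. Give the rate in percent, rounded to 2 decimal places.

7.52%

T = 57/365 years.
By CIP, F/S equals the DKK-to-NZD growth ratio: 3.41655/3.4126 = 1.0011575.
NZD growth factor: e^(0.0678×57/365) = 1.0106442.
Hence g_DKK = 1.011814.
r = ln(1.011814)/(57/365) = 0.075208 → 7.52%.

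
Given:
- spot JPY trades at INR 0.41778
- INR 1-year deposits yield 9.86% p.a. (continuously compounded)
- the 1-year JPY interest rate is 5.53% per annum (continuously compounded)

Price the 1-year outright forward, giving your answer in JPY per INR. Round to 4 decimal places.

T = 1 year.
Growth of 1 INR over T: e^(0.0986×1) = 1.1036248.
JPY accumulates by e^(0.0553×1) = 1.0568576.
So F = 0.41778 × 1.1036248 / 1.0568576 = 0.4362673 (INR/JPY).
Quoted the other way: 1/0.4362673 = 2.2922 JPY per INR.

2.2922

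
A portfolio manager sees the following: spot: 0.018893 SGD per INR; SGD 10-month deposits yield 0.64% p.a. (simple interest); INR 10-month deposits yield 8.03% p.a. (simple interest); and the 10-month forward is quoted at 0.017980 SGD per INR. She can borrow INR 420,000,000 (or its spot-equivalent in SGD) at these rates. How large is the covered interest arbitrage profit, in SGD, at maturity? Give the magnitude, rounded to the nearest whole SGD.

T = 10/12 years.
Route A — deposit INR, sell forward: 420,000,000 × 1.066916667 × 0.017980 = SGD 8,056,927.90.
Route B — convert at spot, deposit SGD: 420,000,000 × 0.018893 × 1.005333333 = SGD 7,977,380.32.
The quoted forward overvalues INR, so borrow SGD, buy INR at spot, deposit the INR at 8.03%, and sell the proceeds forward at 0.017980.
The gap between the two covered legs is SGD 79,548.

SGD 79,548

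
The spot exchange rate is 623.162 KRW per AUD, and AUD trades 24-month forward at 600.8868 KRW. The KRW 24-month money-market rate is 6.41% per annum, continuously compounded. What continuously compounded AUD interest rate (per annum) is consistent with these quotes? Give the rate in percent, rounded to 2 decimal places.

8.23%

T = 2 years.
F/S = 600.8868/623.162 = 0.9642546 = (growth of KRW) / (growth of AUD).
KRW growth factor: e^(0.0641×2) = 1.1367803.
Hence g_AUD = 1.1789213.
r = ln(1.1789213)/2 = 0.082300 → 8.23%.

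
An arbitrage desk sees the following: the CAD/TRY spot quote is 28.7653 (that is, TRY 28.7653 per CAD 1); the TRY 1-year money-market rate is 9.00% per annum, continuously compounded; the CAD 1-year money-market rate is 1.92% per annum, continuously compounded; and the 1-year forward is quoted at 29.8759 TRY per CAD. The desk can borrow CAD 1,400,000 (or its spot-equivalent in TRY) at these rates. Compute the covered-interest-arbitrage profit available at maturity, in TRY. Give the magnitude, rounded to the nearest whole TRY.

T = 1 year.
Invest the CAD and cover forward: 1,400,000 × 1.0193855053 × 29.8759 = TRY 42,637,083.18.
Convert at spot and invest in TRY: 1,400,000 × 28.7653 × 1.0941742837 = TRY 44,063,952.13.
The quoted forward undervalues CAD, so borrow CAD, convert to TRY at spot, deposit the TRY at 9.00%, and buy CAD forward at 29.8759 to cover the loan.
Arbitrage profit = |42,637,083.18 − 44,063,952.13| = TRY 1,426,869.

TRY 1,426,869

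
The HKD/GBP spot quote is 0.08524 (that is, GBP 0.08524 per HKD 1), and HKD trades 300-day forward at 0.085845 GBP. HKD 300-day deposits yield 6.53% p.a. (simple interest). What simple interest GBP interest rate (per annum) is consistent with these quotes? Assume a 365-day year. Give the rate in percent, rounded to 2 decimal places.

7.44%

T = 300/365 years.
By CIP, F/S equals the GBP-to-HKD growth ratio: 0.085845/0.08524 = 1.0070976.
The HKD side grows by 1 + 0.0653×300/365 = 1.0536712.
That pins the GBP growth at 1.0611497.
(1.0611497 − 1)/T = 0.074399, i.e. 7.44%.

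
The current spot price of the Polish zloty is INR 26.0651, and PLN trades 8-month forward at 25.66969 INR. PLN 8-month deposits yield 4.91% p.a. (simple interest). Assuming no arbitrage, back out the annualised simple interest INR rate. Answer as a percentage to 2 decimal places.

2.56%

T = 8/12 years.
F/S = 25.66969/26.0651 = 0.9848299 = (growth of INR) / (growth of PLN).
The PLN side grows by 1 + 0.0491×8/12 = 1.0327333.
So the INR growth factor = 1.0170666.
(1.0170666 − 1)/T = 0.025600, i.e. 2.56%.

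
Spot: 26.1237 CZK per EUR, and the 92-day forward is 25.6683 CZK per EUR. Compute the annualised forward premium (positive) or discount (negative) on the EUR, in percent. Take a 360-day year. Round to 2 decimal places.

T = 92/360 years.
(F − S)/S = (25.6683 − 26.1237)/26.1237 = -0.0174324.
×(1/T) gives -6.82% p.a.

-6.82%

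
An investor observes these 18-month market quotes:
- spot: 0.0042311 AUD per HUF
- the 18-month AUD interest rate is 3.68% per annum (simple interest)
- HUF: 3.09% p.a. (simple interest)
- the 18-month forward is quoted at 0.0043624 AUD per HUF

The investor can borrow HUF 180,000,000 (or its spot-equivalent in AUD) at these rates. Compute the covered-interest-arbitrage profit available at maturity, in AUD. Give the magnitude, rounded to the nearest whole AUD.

AUD 17,989

T = 18/12 years.
Route A — deposit HUF, sell forward: 180,000,000 × 1.046350 × 0.0043624 = AUD 821,627.50.
Route B — convert at spot, deposit AUD: 180,000,000 × 0.0042311 × 1.055200 = AUD 803,638.21.
The quoted forward overvalues HUF, so borrow AUD, buy HUF at spot, deposit the HUF at 3.09%, and sell the proceeds forward at 0.0043624.
The gap between the two covered legs is AUD 17,989.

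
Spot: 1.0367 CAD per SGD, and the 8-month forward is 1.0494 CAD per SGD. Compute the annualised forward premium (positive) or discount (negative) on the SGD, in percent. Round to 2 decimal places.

+1.84%

T = 8/12 years.
Period premium: (1.0494 − 1.0367)/1.0367 = 0.0122504.
Per annum: 0.0122504 / (8/12) = 0.018376 = 1.84%.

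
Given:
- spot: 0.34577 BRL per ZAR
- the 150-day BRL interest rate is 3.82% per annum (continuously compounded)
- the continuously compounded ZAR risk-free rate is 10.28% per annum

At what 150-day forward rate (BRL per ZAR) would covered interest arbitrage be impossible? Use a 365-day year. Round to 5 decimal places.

T = 150/365 years.
Growth of 1 BRL over T: e^(0.0382×150/365) = 1.0158225.
ZAR accumulates by e^(0.1028×150/365) = 1.0431517.
CIP: F = S · (grow BRL)/(grow ZAR) = 0.34577 × 1.0158225/1.0431517 = 0.3367113 BRL per ZAR.

0.33671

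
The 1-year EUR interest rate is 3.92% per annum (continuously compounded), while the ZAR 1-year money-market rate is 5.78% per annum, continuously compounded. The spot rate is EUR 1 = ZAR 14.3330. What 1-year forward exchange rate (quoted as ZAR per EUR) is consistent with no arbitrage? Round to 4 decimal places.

14.6021

T = 1 year.
ZAR accumulates by e^(0.0578×1) = 1.05950307.
EUR growth factor: e^(0.0392×1) = 1.03997846.
CIP: F = S · (grow ZAR)/(grow EUR) = 14.333 × 1.05950307/1.03997846 = 14.602088 ZAR per EUR.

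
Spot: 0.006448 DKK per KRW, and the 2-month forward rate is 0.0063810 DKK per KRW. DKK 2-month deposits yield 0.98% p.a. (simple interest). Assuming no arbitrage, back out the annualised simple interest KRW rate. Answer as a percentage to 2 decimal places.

7.29%

T = 2/12 years.
By CIP, F/S equals the DKK-to-KRW growth ratio: 0.006381/0.006448 = 0.9896092.
DKK growth factor: 1 + 0.0098×2/12 = 1.0016333.
So the KRW growth factor = 1.0121504.
r = (1.0121504 − 1)/(2/12) = 0.072902 → 7.29%.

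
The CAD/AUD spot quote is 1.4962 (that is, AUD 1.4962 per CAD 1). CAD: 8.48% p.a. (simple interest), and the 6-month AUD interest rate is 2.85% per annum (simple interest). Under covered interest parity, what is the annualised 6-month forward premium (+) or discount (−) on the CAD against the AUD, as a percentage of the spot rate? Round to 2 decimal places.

T = 6/12 years.
F = S · g_AUD/g_CAD = 1.4962 × 1.014250/1.042400 = 1.4557951.
(F − S)/S ÷ T = (1.4557951 − 1.4962)/1.4962/(6/12) = -0.054010 → -5.40%.

-5.40%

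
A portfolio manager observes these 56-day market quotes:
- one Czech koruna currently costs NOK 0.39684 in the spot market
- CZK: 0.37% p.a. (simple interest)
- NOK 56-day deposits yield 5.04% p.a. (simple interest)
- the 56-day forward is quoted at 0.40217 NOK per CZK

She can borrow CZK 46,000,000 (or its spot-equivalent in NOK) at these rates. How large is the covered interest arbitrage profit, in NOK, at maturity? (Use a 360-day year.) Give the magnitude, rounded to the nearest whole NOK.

NOK 112,711

T = 56/360 years.
Keep in CZK, deliver into the forward: 46,000,000·1.0005755556·0.40217 = NOK 18,510,467.67.
Swap to NOK now, deposit: 46,000,000·0.39684·1.007840 = NOK 18,397,756.38.
The quoted forward overvalues CZK, so borrow NOK, buy CZK at spot, deposit the CZK at 0.37%, and sell the proceeds forward at 0.40217.
Arbitrage profit = |18,510,467.67 − 18,397,756.38| = NOK 112,711.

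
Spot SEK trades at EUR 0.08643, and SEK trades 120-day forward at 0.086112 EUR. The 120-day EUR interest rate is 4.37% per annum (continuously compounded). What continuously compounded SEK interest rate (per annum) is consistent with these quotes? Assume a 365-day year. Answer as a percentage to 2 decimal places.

T = 120/365 years.
CIP gives F = S · g_EUR/g_SEK, so g_EUR/g_SEK = 0.086112/0.08643 = 0.9963207.
EUR growth factor: e^(0.0437×120/365) = 1.0144708.
So the SEK growth factor = 1.0182171.
Take logs: ln 1.0182171 / (120/365) = 0.054912, so 5.49%.

5.49%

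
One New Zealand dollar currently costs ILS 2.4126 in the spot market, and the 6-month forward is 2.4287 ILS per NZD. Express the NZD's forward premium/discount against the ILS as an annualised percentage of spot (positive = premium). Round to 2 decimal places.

T = 6/12 years.
NZD trades forward at +0.66733% vs spot over the period.
Annualise by dividing by T: 0.0066733 / (6/12) = 0.013347 → 1.33%.

+1.33%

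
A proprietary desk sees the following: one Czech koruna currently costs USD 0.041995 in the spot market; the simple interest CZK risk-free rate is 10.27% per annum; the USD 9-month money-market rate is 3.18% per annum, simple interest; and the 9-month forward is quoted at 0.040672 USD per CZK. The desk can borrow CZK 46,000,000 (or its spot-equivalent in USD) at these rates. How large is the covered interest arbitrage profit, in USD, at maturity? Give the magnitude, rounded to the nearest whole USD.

T = 9/12 years.
Keep in CZK, deliver into the forward: 46,000,000·1.077025·0.040672 = USD 2,015,019.00.
Swap to USD now, deposit: 46,000,000·0.041995·1.023850 = USD 1,977,842.71.
The quoted forward overvalues CZK, so borrow USD, buy CZK at spot, deposit the CZK at 10.27%, and sell the proceeds forward at 0.040672.
Arbitrage profit = |2,015,019.00 − 1,977,842.71| = USD 37,176.

USD 37,176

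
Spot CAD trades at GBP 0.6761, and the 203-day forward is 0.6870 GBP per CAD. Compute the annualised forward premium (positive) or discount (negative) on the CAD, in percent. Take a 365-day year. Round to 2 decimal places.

T = 203/365 years.
CAD trades forward at +1.61219% vs spot over the period.
×(1/T) gives 2.90% p.a.

+2.90%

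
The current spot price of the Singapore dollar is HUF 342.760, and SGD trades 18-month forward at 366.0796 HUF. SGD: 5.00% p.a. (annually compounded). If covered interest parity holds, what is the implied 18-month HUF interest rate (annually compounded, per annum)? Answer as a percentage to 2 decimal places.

T = 18/12 years.
By CIP, F/S equals the HUF-to-SGD growth ratio: 366.0796/342.76 = 1.0680348.
SGD growth factor: (1 + 0.0500)^(18/12) = 1.0759298.
Hence g_HUF = 1.1491305.
Annualise: 1.1491305^(12/18) − 1 = 0.097100 = 9.71%.

9.71%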